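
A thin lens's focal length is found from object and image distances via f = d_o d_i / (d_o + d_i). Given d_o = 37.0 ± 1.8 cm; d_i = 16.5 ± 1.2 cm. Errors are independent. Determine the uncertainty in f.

∂f/∂d_o = (d_i/(d_o+d_i))² = 0.0951;  ∂f/∂d_i = (d_o/(d_o+d_i))² = 0.478
δf = √((∂f/∂d_o · δd_o)² + (∂f/∂d_i · δd_i)²) = √(0.0293 + 0.329) = 0.599 cm

0.599 cm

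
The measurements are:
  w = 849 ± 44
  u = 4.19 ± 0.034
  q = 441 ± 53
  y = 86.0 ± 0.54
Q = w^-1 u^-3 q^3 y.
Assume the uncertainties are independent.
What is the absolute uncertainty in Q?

Products/powers → add relative errors in quadrature, weighted by exponent:
  (-1·δw/w)² = (-1×0.0518)² = 0.00269;  (-3·δu/u)² = (-3×0.00811)² = 0.000593;  (3·δq/q)² = (3×0.120)² = 0.130;  (1·δy/y)² = (1×0.00628)² = 3.94e-05
δQ/Q = √(0.133) = 0.365
Q = 1.18e+05, so δQ = 0.365 × 1.18e+05 = 43100.

43100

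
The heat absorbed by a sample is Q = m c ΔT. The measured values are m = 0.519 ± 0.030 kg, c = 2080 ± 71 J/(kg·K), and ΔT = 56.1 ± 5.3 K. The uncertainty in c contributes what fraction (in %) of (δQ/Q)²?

8.67%

(δQ/Q)² = (1·δm/m)² + (1·δc/c)² + (1·δΔT/ΔT)²
  m term: (1×0.0578)² = 0.00334
  c term: (1×0.0341)² = 0.00117
  ΔT term: (1×0.0945)² = 0.00893
Total = 0.0134. Share from c = 0.00117/0.0134 = 0.0867.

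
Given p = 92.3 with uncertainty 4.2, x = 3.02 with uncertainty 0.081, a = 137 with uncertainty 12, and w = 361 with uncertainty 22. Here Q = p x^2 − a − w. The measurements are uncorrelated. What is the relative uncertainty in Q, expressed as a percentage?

Let h = p·x^2 = 842. δh/h = √((1·δp/p)² + (2·δx/x)²) = √(0.00207 + 0.00288) = 0.0703, so δh = 59.2.
Q = h − a − w: δQ = √(δh² + δa² + δw²) = √(3510 + 144 + 484) = 64.3
Q = 344, so δQ/Q = 64.3/344 = 0.187.

18.7%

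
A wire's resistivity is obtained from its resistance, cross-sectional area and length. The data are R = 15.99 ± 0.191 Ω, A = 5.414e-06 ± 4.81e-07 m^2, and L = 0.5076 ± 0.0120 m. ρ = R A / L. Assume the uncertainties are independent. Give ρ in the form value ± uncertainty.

(1.705 ± 0.158) × 10^-4 Ω·m

Each factor contributes (exponent × relative error)² to (δρ/ρ)²:
  (1·δR/R)² = (1×0.0119)² = 0.000143;  (1·δA/A)² = (1×0.0888)² = 0.00789;  (-1·δL/L)² = (-1×0.0236)² = 0.000559
δρ/ρ = √(0.00859) = 0.0927
ρ = 0.0001705 Ω·m, so δρ = 0.0927 × 0.0001705 = 1.58e-05 Ω·m.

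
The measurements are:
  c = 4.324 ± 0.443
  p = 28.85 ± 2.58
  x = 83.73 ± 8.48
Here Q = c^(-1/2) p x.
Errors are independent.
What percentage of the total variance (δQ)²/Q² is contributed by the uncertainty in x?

(δQ/Q)² = (−½·δc/c)² + (1·δp/p)² + (1·δx/x)²
  c term: (-0.5×0.102)² = 0.00262
  p term: (1×0.0894)² = 0.00800
  x term: (1×0.101)² = 0.0103
Total = 0.0209. Share from x = 0.0103/0.0209 = 0.491.

49.1%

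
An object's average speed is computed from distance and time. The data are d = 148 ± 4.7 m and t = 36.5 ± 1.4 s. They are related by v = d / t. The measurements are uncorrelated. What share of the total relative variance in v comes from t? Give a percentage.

59.3%

(δv/v)² = (1·δd/d)² + (-1·δt/t)²
  d term: (1×0.0318)² = 0.00101
  t term: (-1×0.0384)² = 0.00147
Total = 0.00248. Share from t = 0.00147/0.00248 = 0.593.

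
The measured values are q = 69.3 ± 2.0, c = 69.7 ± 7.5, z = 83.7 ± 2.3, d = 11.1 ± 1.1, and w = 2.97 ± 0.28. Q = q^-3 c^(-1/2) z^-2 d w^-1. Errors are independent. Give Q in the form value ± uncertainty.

(1.92 ± 0.344) × 10^-10

For a monomial Q ∝ q^-3, c^(-1/2), z^-2, d, w^-1, fractional errors add in quadrature:
  (-3·δq/q)² = (-3×0.0289)² = 0.00750;  (−½·δc/c)² = (-0.5×0.108)² = 0.00289;  (-2·δz/z)² = (-2×0.0275)² = 0.00302;  (1·δd/d)² = (1×0.0991)² = 0.00982;  (-1·δw/w)² = (-1×0.0943)² = 0.00889
δQ/Q = √(0.0321) = 0.179
Q = 1.92e-10, so δQ = 0.179 × 1.92e-10 = 3.44e-11.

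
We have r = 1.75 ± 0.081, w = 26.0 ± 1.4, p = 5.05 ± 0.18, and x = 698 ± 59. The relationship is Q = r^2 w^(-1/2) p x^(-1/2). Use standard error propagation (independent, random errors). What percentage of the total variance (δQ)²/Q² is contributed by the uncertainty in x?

(δQ/Q)² = (2·δr/r)² + (−½·δw/w)² + (1·δp/p)² + (−½·δx/x)²
  r term: (2×0.0463)² = 0.00857
  w term: (-0.5×0.0538)² = 0.000725
  p term: (1×0.0356)² = 0.00127
  x term: (-0.5×0.0845)² = 0.00179
Total = 0.0124. Share from x = 0.00179/0.0124 = 0.145.

14.5%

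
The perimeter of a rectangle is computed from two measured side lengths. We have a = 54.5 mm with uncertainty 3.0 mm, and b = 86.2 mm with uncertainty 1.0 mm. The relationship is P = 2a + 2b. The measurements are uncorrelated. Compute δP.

6.32 mm

For a sum/difference, combine absolute errors in quadrature:
  (2·δa)² = 36.0;  (2·δb)² = 4.00
δP = √(40.0) = 6.32 mm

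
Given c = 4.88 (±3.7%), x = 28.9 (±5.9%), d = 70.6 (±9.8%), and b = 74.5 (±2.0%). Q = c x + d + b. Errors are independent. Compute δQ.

12.1

Let p = c·x = 141. δp/p = √((1·δc/c)² + (1·δx/x)²) = √(0.00137 + 0.00348) = 0.0696, so δp = 9.82.
Q = p + d + b: δQ = √(δp² + δd² + δb²) = √(96.5 + 47.9 + 2.22) = 12.1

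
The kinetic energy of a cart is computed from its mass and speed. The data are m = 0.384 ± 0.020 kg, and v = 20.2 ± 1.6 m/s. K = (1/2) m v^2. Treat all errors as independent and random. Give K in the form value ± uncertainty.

78.3 ± 13.1 J

Each factor contributes (exponent × relative error)² to (δK/K)²:
  (1·δm/m)² = (1×0.0521)² = 0.00271;  (2·δv/v)² = (2×0.0792)² = 0.0251
δK/K = √(0.0278) = 0.167
K = 78.3 J, so δK = 0.167 × 78.3 = 13.1 J.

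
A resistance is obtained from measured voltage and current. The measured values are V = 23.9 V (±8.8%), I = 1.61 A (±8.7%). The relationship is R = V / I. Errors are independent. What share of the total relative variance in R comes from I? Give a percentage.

49.4%

(δR/R)² = (1·δV/V)² + (-1·δI/I)²
  V term: (1×0.0880)² = 0.00774
  I term: (-1×0.0870)² = 0.00757
Total = 0.0153. Share from I = 0.00757/0.0153 = 0.494.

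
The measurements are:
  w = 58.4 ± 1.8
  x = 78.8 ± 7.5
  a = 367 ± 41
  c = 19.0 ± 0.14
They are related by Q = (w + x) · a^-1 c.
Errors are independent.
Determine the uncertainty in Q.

0.890

Let u = w + x = 137. δu = √(δw² + δx²) = √(3.24 + 56.2) = 7.71, so δu/u = 0.0562.
Q is then a monomial in u, a, c:
δQ/Q = √((δu/u)² + (-1·δa/a)² + (1·δc/c)²) = √(0.00316 + 0.0125 + 5.43e-05) = 0.125
Q = 7.10, so δQ = 0.125 × 7.10 = 0.890.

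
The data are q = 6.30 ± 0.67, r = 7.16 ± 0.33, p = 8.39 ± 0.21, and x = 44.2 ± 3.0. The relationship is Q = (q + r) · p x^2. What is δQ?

32800

Let u = q + r = 13.5. δu = √(δq² + δr²) = √(0.449 + 0.109) = 0.747, so δu/u = 0.0555.
Q is then a monomial in u, p, x:
δQ/Q = √((δu/u)² + (1·δp/p)² + (2·δx/x)²) = √(0.00308 + 0.000626 + 0.0184) = 0.149
Q = 2.21e+05, so δQ = 0.149 × 2.21e+05 = 32800.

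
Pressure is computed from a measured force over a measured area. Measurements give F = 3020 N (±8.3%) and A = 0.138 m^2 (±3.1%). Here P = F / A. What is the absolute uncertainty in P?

1940 Pa

Each factor contributes (exponent × relative error)² to (δP/P)²:
  (1·δF/F)² = (1×0.0830)² = 0.00689;  (-1·δA/A)² = (-1×0.0310)² = 0.000961
δP/P = √(0.00785) = 0.0886
P = 21900 Pa, so δP = 0.0886 × 21900 = 1940 Pa.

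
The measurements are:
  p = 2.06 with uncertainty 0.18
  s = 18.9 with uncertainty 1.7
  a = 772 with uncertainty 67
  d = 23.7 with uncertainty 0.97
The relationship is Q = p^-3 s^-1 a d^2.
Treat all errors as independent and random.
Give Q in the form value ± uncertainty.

2620 ± 792

Each factor contributes (exponent × relative error)² to (δQ/Q)²:
  (-3·δp/p)² = (-3×0.0874)² = 0.0687;  (-1·δs/s)² = (-1×0.0899)² = 0.00809;  (1·δa/a)² = (1×0.0868)² = 0.00753;  (2·δd/d)² = (2×0.0409)² = 0.00670
δQ/Q = √(0.0910) = 0.302
Q = 2620, so δQ = 0.302 × 2620 = 792.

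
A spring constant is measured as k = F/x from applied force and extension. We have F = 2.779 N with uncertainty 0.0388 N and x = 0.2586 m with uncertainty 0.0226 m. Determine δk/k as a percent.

Each factor contributes (exponent × relative error)² to (δk/k)²:
  (1·δF/F)² = (1×0.0140)² = 0.000195;  (-1·δx/x)² = (-1×0.0874)² = 0.00764
δk/k = √(0.00783) = 0.0885

8.85%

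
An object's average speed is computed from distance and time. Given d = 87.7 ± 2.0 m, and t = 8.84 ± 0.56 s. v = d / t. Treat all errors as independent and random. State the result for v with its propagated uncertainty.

For a monomial v ∝ d, t^-1, fractional errors add in quadrature:
  (1·δd/d)² = (1×0.0228)² = 0.000520;  (-1·δt/t)² = (-1×0.0633)² = 0.00401
δv/v = √(0.00453) = 0.0673
v = 9.92 m/s, so δv = 0.0673 × 9.92 = 0.668 m/s.

9.92 ± 0.668 m/s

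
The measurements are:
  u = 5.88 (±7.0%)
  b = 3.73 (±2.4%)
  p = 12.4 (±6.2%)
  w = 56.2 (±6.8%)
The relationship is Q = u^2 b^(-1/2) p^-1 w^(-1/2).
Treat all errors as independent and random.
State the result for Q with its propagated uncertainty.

For a monomial Q ∝ u^2, b^(-1/2), p^-1, w^(-1/2), fractional errors add in quadrature:
  (2·δu/u)² = (2×0.0700)² = 0.0196;  (−½·δb/b)² = (-0.5×0.0240)² = 0.000144;  (-1·δp/p)² = (-1×0.0620)² = 0.00384;  (−½·δw/w)² = (-0.5×0.0680)² = 0.00116
δQ/Q = √(0.0247) = 0.157
Q = 0.193, so δQ = 0.157 × 0.193 = 0.0303.

0.193 ± 0.0303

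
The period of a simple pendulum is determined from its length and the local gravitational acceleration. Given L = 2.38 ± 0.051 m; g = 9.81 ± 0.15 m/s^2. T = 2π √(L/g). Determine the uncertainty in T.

0.0407 s

Products/powers → add relative errors in quadrature, weighted by exponent:
  (½·δL/L)² = (0.5×0.0214)² = 0.000115;  (−½·δg/g)² = (-0.5×0.0153)² = 5.84e-05
δT/T = √(0.000173) = 0.0132
T = 3.09 s, so δT = 0.0132 × 3.09 = 0.0407 s.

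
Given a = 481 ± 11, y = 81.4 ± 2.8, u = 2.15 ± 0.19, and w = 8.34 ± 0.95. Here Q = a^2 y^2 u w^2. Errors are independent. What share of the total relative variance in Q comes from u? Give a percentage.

11.7%

(δQ/Q)² = (2·δa/a)² + (2·δy/y)² + (1·δu/u)² + (2·δw/w)²
  a term: (2×0.0229)² = 0.00209
  y term: (2×0.0344)² = 0.00473
  u term: (1×0.0884)² = 0.00781
  w term: (2×0.114)² = 0.0519
Total = 0.0665. Share from u = 0.00781/0.0665 = 0.117.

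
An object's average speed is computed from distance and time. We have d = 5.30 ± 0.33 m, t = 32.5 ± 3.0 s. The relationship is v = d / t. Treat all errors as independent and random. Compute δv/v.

v is a product of powers, so relative uncertainties combine in quadrature:
  (1·δd/d)² = (1×0.0623)² = 0.00388;  (-1·δt/t)² = (-1×0.0923)² = 0.00852
δv/v = √(0.0124) = 0.111

0.111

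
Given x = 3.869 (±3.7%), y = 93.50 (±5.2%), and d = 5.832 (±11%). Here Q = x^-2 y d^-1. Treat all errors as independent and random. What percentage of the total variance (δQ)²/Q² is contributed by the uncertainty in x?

(δQ/Q)² = (-2·δx/x)² + (1·δy/y)² + (-1·δd/d)²
  x term: (-2×0.0370)² = 0.00548
  y term: (1×0.0520)² = 0.00270
  d term: (-1×0.110)² = 0.0121
Total = 0.0203. Share from x = 0.00548/0.0203 = 0.270.

27.0%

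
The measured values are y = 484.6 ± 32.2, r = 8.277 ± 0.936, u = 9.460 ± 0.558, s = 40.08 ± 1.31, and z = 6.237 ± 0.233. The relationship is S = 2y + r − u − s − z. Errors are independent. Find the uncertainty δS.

64.4

Sums and differences: (δS)² = Σ (cᵢ δxᵢ)².
  (2·δy)² = 4150;  (δr)² = 0.876;  (δu)² = 0.311;  (δs)² = 1.72;  (δz)² = 0.0543
δS = √(4150) = 64.4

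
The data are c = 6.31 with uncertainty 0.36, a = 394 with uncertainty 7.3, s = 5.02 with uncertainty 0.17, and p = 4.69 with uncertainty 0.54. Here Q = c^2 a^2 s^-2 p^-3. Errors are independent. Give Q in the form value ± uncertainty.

2380 ± 884

Products/powers → add relative errors in quadrature, weighted by exponent:
  (2·δc/c)² = (2×0.0571)² = 0.0130;  (2·δa/a)² = (2×0.0185)² = 0.00137;  (-2·δs/s)² = (-2×0.0339)² = 0.00459;  (-3·δp/p)² = (-3×0.115)² = 0.119
δQ/Q = √(0.138) = 0.372
Q = 2380, so δQ = 0.372 × 2380 = 884.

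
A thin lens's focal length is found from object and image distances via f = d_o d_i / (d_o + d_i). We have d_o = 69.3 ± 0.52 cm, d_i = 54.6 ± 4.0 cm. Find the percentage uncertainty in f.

∂f/∂d_o = (d_i/(d_o+d_i))² = 0.194;  ∂f/∂d_i = (d_o/(d_o+d_i))² = 0.313
δf = √((∂f/∂d_o · δd_o)² + (∂f/∂d_i · δd_i)²) = √(0.0102 + 1.57) = 1.26 cm
f = 30.5 cm, so δf/f = 1.26/30.5 = 0.0411.

4.11%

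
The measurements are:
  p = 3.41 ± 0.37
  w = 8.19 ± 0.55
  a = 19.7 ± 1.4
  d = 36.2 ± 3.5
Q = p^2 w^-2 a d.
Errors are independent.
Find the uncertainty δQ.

Since Q is a product/quotient, work with relative uncertainties:
  (2·δp/p)² = (2×0.109)² = 0.0471;  (-2·δw/w)² = (-2×0.0672)² = 0.0180;  (1·δa/a)² = (1×0.0711)² = 0.00505;  (1·δd/d)² = (1×0.0967)² = 0.00935
δQ/Q = √(0.0795) = 0.282
Q = 124, so δQ = 0.282 × 124 = 34.9.

34.9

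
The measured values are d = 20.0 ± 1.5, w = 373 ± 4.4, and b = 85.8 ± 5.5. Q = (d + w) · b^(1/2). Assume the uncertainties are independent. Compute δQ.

Let u = d + w = 393. δu = √(δd² + δw²) = √(2.25 + 19.4) = 4.65, so δu/u = 0.0118.
Q is then a monomial in u, b:
δQ/Q = √((δu/u)² + (½·δb/b)²) = √(0.000140 + 0.00103) = 0.0342
Q = 3640, so δQ = 0.0342 × 3640 = 124.

124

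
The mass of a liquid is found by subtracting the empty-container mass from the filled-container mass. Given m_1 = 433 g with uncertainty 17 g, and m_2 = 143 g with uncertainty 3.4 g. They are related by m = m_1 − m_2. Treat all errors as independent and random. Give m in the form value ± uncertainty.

290 ± 17.3 g

Sums and differences: (δm)² = Σ (cᵢ δxᵢ)².
  (δm_1)² = 289;  (δm_2)² = 11.6
δm = √(301) = 17.3 g
m = 290 g.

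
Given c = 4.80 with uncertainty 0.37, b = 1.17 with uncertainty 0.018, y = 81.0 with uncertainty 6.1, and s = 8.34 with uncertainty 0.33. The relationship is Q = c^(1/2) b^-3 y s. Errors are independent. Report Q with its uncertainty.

Relative error in a monomial: (δQ/Q)² = Σ (nᵢ · δxᵢ/xᵢ)².
  (½·δc/c)² = (0.5×0.0771)² = 0.00149;  (-3·δb/b)² = (-3×0.0154)² = 0.00213;  (1·δy/y)² = (1×0.0753)² = 0.00567;  (1·δs/s)² = (1×0.0396)² = 0.00157
δQ/Q = √(0.0109) = 0.104
Q = 924, so δQ = 0.104 × 924 = 96.3.

924 ± 96.3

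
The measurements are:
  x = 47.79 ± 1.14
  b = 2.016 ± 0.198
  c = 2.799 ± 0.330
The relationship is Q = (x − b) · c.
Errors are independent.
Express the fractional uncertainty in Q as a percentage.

12.1%

Let u = x − b = 45.77. δu = √(δx² + δb²) = √(1.30 + 0.0392) = 1.16, so δu/u = 0.0253.
Q is then a monomial in u, c:
δQ/Q = √((δu/u)² + (1·δc/c)²) = √(0.000639 + 0.0139) = 0.121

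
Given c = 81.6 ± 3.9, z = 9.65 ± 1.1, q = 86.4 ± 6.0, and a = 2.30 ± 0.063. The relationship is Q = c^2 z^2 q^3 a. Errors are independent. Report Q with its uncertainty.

Q is a product of powers, so relative uncertainties combine in quadrature:
  (2·δc/c)² = (2×0.0478)² = 0.00914;  (2·δz/z)² = (2×0.114)² = 0.0520;  (3·δq/q)² = (3×0.0694)² = 0.0434;  (1·δa/a)² = (1×0.0274)² = 0.000750
δQ/Q = √(0.105) = 0.324
Q = 9.2e+11, so δQ = 0.324 × 9.2e+11 = 2.98e+11.

(9.20 ± 2.98) × 10^11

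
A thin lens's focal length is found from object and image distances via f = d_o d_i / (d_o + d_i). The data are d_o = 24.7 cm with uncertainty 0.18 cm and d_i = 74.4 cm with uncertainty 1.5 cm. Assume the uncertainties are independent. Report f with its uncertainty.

∂f/∂d_o = (d_i/(d_o+d_i))² = 0.564;  ∂f/∂d_i = (d_o/(d_o+d_i))² = 0.0621
δf = √((∂f/∂d_o · δd_o)² + (∂f/∂d_i · δd_i)²) = √(0.0103 + 0.00868) = 0.138 cm
f = 18.5 cm.

18.5 ± 0.138 cm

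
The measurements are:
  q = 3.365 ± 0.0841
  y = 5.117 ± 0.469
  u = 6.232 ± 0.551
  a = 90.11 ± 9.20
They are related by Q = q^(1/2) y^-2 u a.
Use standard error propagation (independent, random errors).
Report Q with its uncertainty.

Products/powers → add relative errors in quadrature, weighted by exponent:
  (½·δq/q)² = (0.5×0.0250)² = 0.000156;  (-2·δy/y)² = (-2×0.0917)² = 0.0336;  (1·δu/u)² = (1×0.0884)² = 0.00782;  (1·δa/a)² = (1×0.102)² = 0.0104
δQ/Q = √(0.0520) = 0.228
Q = 39.34, so δQ = 0.228 × 39.34 = 8.97.

39.34 ± 8.97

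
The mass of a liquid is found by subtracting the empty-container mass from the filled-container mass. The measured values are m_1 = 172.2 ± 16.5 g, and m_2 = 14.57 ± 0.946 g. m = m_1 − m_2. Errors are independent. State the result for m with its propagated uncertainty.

Sums and differences: (δm)² = Σ (cᵢ δxᵢ)².
  (δm_1)² = 272;  (δm_2)² = 0.895
δm = √(273) = 16.5 g
m = 157.6 g.

157.6 ± 16.5 g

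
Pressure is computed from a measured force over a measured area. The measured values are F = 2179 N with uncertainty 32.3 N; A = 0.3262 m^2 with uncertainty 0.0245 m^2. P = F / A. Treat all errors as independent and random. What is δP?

Each factor contributes (exponent × relative error)² to (δP/P)²:
  (1·δF/F)² = (1×0.0148)² = 0.000220;  (-1·δA/A)² = (-1×0.0751)² = 0.00564
δP/P = √(0.00586) = 0.0766
P = 6680 Pa, so δP = 0.0766 × 6680 = 511 Pa.

511 Pa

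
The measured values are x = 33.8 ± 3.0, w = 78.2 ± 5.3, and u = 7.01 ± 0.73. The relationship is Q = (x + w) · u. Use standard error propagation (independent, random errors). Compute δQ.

92.2

Let h = x + w = 112. δh = √(δx² + δw²) = √(9.00 + 28.1) = 6.09, so δh/h = 0.0544.
Q is then a monomial in h, u:
δQ/Q = √((δh/h)² + (1·δu/u)²) = √(0.00296 + 0.0108) = 0.117
Q = 785, so δQ = 0.117 × 785 = 92.2.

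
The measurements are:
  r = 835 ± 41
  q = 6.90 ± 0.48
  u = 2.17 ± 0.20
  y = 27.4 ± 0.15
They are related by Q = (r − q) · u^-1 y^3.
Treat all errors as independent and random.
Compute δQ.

8.31e+05

Let w = r − q = 828. δw = √(δr² + δq²) = √(1680 + 0.230) = 41.0, so δw/w = 0.0495.
Q is then a monomial in w, u, y:
δQ/Q = √((δw/w)² + (-1·δu/u)² + (3·δy/y)²) = √(0.00245 + 0.00849 + 0.000270) = 0.106
Q = 7.85e+06, so δQ = 0.106 × 7.85e+06 = 8.31e+05.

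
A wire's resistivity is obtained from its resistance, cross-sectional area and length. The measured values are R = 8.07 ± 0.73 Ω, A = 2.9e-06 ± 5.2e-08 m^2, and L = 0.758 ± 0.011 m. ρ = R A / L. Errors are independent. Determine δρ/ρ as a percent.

Each factor contributes (exponent × relative error)² to (δρ/ρ)²:
  (1·δR/R)² = (1×0.0905)² = 0.00818;  (1·δA/A)² = (1×0.0179)² = 0.000322;  (-1·δL/L)² = (-1×0.0145)² = 0.000211
δρ/ρ = √(0.00871) = 0.0934

9.34%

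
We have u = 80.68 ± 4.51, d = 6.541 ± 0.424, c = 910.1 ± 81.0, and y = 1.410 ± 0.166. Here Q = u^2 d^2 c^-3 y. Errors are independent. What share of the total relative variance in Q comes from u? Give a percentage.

(δQ/Q)² = (2·δu/u)² + (2·δd/d)² + (-3·δc/c)² + (1·δy/y)²
  u term: (2×0.0559)² = 0.0125
  d term: (2×0.0648)² = 0.0168
  c term: (-3×0.0890)² = 0.0713
  y term: (1×0.118)² = 0.0139
Total = 0.114. Share from u = 0.0125/0.114 = 0.109.

10.9%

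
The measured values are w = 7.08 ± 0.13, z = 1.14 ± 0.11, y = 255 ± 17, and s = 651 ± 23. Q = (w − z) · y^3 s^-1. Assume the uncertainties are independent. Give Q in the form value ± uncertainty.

(1.51 ± 0.310) × 10^5

Let u = w − z = 5.94. δu = √(δw² + δz²) = √(0.0169 + 0.0121) = 0.170, so δu/u = 0.0287.
Q is then a monomial in u, y, s:
δQ/Q = √((δu/u)² + (3·δy/y)² + (-1·δs/s)²) = √(0.000822 + 0.0400 + 0.00125) = 0.205
Q = 1.51e+05, so δQ = 0.205 × 1.51e+05 = 31000.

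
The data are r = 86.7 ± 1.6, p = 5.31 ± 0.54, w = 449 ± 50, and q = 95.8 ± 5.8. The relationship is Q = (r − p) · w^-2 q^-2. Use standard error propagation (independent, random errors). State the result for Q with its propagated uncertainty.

(4.40 ± 1.12) × 10^-8

Let u = r − p = 81.4. δu = √(δr² + δp²) = √(2.56 + 0.292) = 1.69, so δu/u = 0.0207.
Q is then a monomial in u, w, q:
δQ/Q = √((δu/u)² + (-2·δw/w)² + (-2·δq/q)²) = √(0.000430 + 0.0496 + 0.0147) = 0.254
Q = 4.4e-08, so δQ = 0.254 × 4.4e-08 = 1.12e-08.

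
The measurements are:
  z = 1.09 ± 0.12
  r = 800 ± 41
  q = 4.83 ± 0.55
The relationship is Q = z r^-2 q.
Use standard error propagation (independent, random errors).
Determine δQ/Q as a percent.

18.9%

Products/powers → add relative errors in quadrature, weighted by exponent:
  (1·δz/z)² = (1×0.110)² = 0.0121;  (-2·δr/r)² = (-2×0.0512)² = 0.0105;  (1·δq/q)² = (1×0.114)² = 0.0130
δQ/Q = √(0.0356) = 0.189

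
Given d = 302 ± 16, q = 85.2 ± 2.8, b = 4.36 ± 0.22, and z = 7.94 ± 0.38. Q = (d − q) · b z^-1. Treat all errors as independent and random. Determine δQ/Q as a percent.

10.2%

Let u = d − q = 217. δu = √(δd² + δq²) = √(256 + 7.84) = 16.2, so δu/u = 0.0749.
Q is then a monomial in u, b, z:
δQ/Q = √((δu/u)² + (1·δb/b)² + (-1·δz/z)²) = √(0.00561 + 0.00255 + 0.00229) = 0.102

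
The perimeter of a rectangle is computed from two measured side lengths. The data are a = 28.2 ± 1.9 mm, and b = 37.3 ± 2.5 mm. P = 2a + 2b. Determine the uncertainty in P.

6.28 mm

Sums and differences: (δP)² = Σ (cᵢ δxᵢ)².
  (2·δa)² = 14.4;  (2·δb)² = 25.0
δP = √(39.4) = 6.28 mm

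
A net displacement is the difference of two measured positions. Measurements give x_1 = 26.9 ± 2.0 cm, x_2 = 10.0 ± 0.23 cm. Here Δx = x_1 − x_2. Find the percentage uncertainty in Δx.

Absolute uncertainties add in quadrature for a linear combination:
  (δx_1)² = 4.00;  (δx_2)² = 0.0529
δΔx = √(4.05) = 2.01 cm
Δx = 16.9 cm, so δΔx/Δx = 2.01/16.9 = 0.119.

11.9%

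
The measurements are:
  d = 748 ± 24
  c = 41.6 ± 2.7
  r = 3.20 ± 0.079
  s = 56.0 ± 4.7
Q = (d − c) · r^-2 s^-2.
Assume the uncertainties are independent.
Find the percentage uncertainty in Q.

Let u = d − c = 706. δu = √(δd² + δc²) = √(576 + 7.29) = 24.2, so δu/u = 0.0342.
Q is then a monomial in u, r, s:
δQ/Q = √((δu/u)² + (-2·δr/r)² + (-2·δs/s)²) = √(0.00117 + 0.00244 + 0.0282) = 0.178

17.8%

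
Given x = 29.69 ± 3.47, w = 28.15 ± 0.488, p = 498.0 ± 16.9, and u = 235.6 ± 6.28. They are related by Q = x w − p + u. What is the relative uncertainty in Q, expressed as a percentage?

17.5%

Let h = x·w = 835.8. δh/h = √((1·δx/x)² + (1·δw/w)²) = √(0.0137 + 0.000301) = 0.118, so δh = 98.7.
Q = h − p + u: δQ = √(δh² + δp² + δu²) = √(9750 + 286 + 39.4) = 100
Q = 573.4, so δQ/Q = 100/573.4 = 0.175.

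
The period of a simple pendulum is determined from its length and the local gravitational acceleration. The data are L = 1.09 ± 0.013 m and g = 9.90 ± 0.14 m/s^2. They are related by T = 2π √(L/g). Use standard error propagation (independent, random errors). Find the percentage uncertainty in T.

For a monomial T ∝ L^(1/2), g^(-1/2), fractional errors add in quadrature:
  (½·δL/L)² = (0.5×0.0119)² = 3.56e-05;  (−½·δg/g)² = (-0.5×0.0141)² = 5e-05
δT/T = √(8.56e-05) = 0.00925

0.925%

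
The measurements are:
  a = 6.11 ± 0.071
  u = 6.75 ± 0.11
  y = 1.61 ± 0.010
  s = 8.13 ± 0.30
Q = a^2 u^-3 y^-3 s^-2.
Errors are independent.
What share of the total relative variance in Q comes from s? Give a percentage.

(δQ/Q)² = (2·δa/a)² + (-3·δu/u)² + (-3·δy/y)² + (-2·δs/s)²
  a term: (2×0.0116)² = 0.000540
  u term: (-3×0.0163)² = 0.00239
  y term: (-3×0.00621)² = 0.000347
  s term: (-2×0.0369)² = 0.00545
Total = 0.00872. Share from s = 0.00545/0.00872 = 0.624.

62.4%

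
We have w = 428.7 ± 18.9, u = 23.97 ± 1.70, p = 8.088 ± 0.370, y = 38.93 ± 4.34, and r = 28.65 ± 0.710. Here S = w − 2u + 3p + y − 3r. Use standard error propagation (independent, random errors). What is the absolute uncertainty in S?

19.8

S is a linear combination, so absolute uncertainties add in quadrature:
  (δw)² = 357;  (2·δu)² = 11.6;  (3·δp)² = 1.23;  (δy)² = 18.8;  (3·δr)² = 4.54
δS = √(393) = 19.8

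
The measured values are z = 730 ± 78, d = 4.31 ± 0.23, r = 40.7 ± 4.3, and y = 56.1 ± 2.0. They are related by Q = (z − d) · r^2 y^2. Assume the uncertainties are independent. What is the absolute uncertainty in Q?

Let u = z − d = 726. δu = √(δz² + δd²) = √(6080 + 0.0529) = 78.0, so δu/u = 0.107.
Q is then a monomial in u, r, y:
δQ/Q = √((δu/u)² + (2·δr/r)² + (2·δy/y)²) = √(0.0116 + 0.0446 + 0.00508) = 0.248
Q = 3.78e+09, so δQ = 0.248 × 3.78e+09 = 9.37e+08.

9.37e+08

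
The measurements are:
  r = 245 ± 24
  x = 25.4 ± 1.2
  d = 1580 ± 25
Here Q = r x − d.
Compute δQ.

677

Let p = r·x = 6220. δp/p = √((1·δr/r)² + (1·δx/x)²) = √(0.00960 + 0.00223) = 0.109, so δp = 677.
Q = p − d: δQ = √(δp² + δd²) = √(4.58e+05 + 625) = 677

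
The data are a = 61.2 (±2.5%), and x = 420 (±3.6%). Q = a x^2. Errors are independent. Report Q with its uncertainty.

(1.08 ± 0.0823) × 10^7

For a monomial Q ∝ a, x^2, fractional errors add in quadrature:
  (1·δa/a)² = (1×0.0250)² = 0.000625;  (2·δx/x)² = (2×0.0360)² = 0.00518
δQ/Q = √(0.00581) = 0.0762
Q = 1.08e+07, so δQ = 0.0762 × 1.08e+07 = 8.23e+05.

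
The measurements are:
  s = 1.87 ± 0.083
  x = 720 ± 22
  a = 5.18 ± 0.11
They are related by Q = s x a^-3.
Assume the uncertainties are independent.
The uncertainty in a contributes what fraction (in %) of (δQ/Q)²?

58.3%

(δQ/Q)² = (1·δs/s)² + (1·δx/x)² + (-3·δa/a)²
  s term: (1×0.0444)² = 0.00197
  x term: (1×0.0306)² = 0.000934
  a term: (-3×0.0212)² = 0.00406
Total = 0.00696. Share from a = 0.00406/0.00696 = 0.583.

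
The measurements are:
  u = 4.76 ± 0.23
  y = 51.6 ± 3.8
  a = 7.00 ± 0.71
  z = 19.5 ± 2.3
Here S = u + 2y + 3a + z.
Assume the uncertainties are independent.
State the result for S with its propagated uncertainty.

148 ± 8.22

S is a linear combination, so absolute uncertainties add in quadrature:
  (δu)² = 0.0529;  (2·δy)² = 57.8;  (3·δa)² = 4.54;  (δz)² = 5.29
δS = √(67.6) = 8.22
S = 148.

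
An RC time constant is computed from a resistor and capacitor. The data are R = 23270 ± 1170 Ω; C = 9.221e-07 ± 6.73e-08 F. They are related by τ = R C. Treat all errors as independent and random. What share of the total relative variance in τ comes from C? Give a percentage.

67.8%

(δτ/τ)² = (1·δR/R)² + (1·δC/C)²
  R term: (1×0.0503)² = 0.00253
  C term: (1×0.0730)² = 0.00533
Total = 0.00785. Share from C = 0.00533/0.00785 = 0.678.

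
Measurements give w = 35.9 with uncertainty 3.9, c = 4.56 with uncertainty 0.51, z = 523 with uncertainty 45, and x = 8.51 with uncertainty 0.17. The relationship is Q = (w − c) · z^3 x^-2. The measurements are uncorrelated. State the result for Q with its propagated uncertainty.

(6.19 ± 1.79) × 10^7

Let u = w − c = 31.3. δu = √(δw² + δc²) = √(15.2 + 0.260) = 3.93, so δu/u = 0.126.
Q is then a monomial in u, z, x:
δQ/Q = √((δu/u)² + (3·δz/z)² + (-2·δx/x)²) = √(0.0158 + 0.0666 + 0.00160) = 0.290
Q = 6.19e+07, so δQ = 0.290 × 6.19e+07 = 1.79e+07.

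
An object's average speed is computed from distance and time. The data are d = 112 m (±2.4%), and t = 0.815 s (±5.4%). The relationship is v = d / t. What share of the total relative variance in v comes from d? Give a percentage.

(δv/v)² = (1·δd/d)² + (-1·δt/t)²
  d term: (1×0.0240)² = 0.000576
  t term: (-1×0.0540)² = 0.00292
Total = 0.00349. Share from d = 0.000576/0.00349 = 0.165.

16.5%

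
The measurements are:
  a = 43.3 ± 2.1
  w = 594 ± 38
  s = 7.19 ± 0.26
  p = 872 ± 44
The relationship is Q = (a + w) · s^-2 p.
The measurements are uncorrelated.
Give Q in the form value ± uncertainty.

10700 ± 1140

Let u = a + w = 637. δu = √(δa² + δw²) = √(4.41 + 1440) = 38.1, so δu/u = 0.0597.
Q is then a monomial in u, s, p:
δQ/Q = √((δu/u)² + (-2·δs/s)² + (1·δp/p)²) = √(0.00357 + 0.00523 + 0.00255) = 0.107
Q = 10700, so δQ = 0.107 × 10700 = 1140.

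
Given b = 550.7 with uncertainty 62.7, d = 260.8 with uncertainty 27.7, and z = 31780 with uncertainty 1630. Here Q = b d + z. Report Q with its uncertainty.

Let p = b·d = 143600. δp/p = √((1·δb/b)² + (1·δd/d)²) = √(0.0130 + 0.0113) = 0.156, so δp = 22400.
Q = p + z: δQ = √(δp² + δz²) = √(5e+08 + 2.66e+06) = 22400
Q = 175400.

175400 ± 22400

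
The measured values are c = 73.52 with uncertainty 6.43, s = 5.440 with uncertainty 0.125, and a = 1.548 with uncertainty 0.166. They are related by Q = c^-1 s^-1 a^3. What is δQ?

0.00310

Since Q is a product/quotient, work with relative uncertainties:
  (-1·δc/c)² = (-1×0.0875)² = 0.00765;  (-1·δs/s)² = (-1×0.0230)² = 0.000528;  (3·δa/a)² = (3×0.107)² = 0.103
δQ/Q = √(0.112) = 0.334
Q = 0.009275, so δQ = 0.334 × 0.009275 = 0.00310.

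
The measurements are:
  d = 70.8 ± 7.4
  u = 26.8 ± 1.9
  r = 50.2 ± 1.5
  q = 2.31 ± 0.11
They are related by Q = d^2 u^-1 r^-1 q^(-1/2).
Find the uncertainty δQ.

Relative error in a monomial: (δQ/Q)² = Σ (nᵢ · δxᵢ/xᵢ)².
  (2·δd/d)² = (2×0.105)² = 0.0437;  (-1·δu/u)² = (-1×0.0709)² = 0.00503;  (-1·δr/r)² = (-1×0.0299)² = 0.000893;  (−½·δq/q)² = (-0.5×0.0476)² = 0.000567
δQ/Q = √(0.0502) = 0.224
Q = 2.45, so δQ = 0.224 × 2.45 = 0.549.

0.549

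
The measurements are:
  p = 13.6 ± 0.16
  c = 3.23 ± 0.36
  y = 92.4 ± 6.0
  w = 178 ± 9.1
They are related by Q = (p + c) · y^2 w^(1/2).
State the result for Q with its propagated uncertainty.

(1.92 ± 0.258) × 10^6

Let u = p + c = 16.8. δu = √(δp² + δc²) = √(0.0256 + 0.130) = 0.394, so δu/u = 0.0234.
Q is then a monomial in u, y, w:
δQ/Q = √((δu/u)² + (2·δy/y)² + (½·δw/w)²) = √(0.000548 + 0.0169 + 0.000653) = 0.134
Q = 1.92e+06, so δQ = 0.134 × 1.92e+06 = 2.58e+05.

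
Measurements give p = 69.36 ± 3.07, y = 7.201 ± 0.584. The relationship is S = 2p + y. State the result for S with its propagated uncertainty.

For a sum/difference, combine absolute errors in quadrature:
  (2·δp)² = 37.7;  (δy)² = 0.341
δS = √(38.0) = 6.17
S = 145.9.

145.9 ± 6.17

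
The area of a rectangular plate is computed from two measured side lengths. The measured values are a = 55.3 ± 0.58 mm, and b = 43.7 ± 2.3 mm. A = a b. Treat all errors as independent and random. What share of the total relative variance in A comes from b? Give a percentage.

96.2%

(δA/A)² = (1·δa/a)² + (1·δb/b)²
  a term: (1×0.0105)² = 0.000110
  b term: (1×0.0526)² = 0.00277
Total = 0.00288. Share from b = 0.00277/0.00288 = 0.962.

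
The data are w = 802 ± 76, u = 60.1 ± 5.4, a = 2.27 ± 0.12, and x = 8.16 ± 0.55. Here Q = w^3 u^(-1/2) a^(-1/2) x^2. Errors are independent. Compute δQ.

Since Q is a product/quotient, work with relative uncertainties:
  (3·δw/w)² = (3×0.0948)² = 0.0808;  (−½·δu/u)² = (-0.5×0.0899)² = 0.00202;  (−½·δa/a)² = (-0.5×0.0529)² = 0.000699;  (2·δx/x)² = (2×0.0674)² = 0.0182
δQ/Q = √(0.102) = 0.319
Q = 2.94e+09, so δQ = 0.319 × 2.94e+09 = 9.38e+08.

9.38e+08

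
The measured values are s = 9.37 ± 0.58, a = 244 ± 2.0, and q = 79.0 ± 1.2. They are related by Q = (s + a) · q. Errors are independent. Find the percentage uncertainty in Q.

Let u = s + a = 253. δu = √(δs² + δa²) = √(0.336 + 4.00) = 2.08, so δu/u = 0.00822.
Q is then a monomial in u, q:
δQ/Q = √((δu/u)² + (1·δq/q)²) = √(6.75e-05 + 0.000231) = 0.0173

1.73%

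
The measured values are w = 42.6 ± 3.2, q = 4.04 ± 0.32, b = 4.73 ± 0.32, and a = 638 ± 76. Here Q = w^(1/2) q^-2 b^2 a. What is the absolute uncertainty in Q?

Products/powers → add relative errors in quadrature, weighted by exponent:
  (½·δw/w)² = (0.5×0.0751)² = 0.00141;  (-2·δq/q)² = (-2×0.0792)² = 0.0251;  (2·δb/b)² = (2×0.0677)² = 0.0183;  (1·δa/a)² = (1×0.119)² = 0.0142
δQ/Q = √(0.0590) = 0.243
Q = 5710, so δQ = 0.243 × 5710 = 1390.

1390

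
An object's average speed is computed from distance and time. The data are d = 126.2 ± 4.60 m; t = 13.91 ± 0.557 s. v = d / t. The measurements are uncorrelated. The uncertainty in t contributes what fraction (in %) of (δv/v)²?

(δv/v)² = (1·δd/d)² + (-1·δt/t)²
  d term: (1×0.0365)² = 0.00133
  t term: (-1×0.0400)² = 0.00160
Total = 0.00293. Share from t = 0.00160/0.00293 = 0.547.

54.7%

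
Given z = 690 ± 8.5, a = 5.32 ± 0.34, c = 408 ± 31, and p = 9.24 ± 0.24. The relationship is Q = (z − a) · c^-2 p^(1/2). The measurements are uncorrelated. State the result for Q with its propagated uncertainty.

0.0125 ± 0.00191

Let u = z − a = 685. δu = √(δz² + δa²) = √(72.2 + 0.116) = 8.51, so δu/u = 0.0124.
Q is then a monomial in u, c, p:
δQ/Q = √((δu/u)² + (-2·δc/c)² + (½·δp/p)²) = √(0.000154 + 0.0231 + 0.000169) = 0.153
Q = 0.0125, so δQ = 0.153 × 0.0125 = 0.00191.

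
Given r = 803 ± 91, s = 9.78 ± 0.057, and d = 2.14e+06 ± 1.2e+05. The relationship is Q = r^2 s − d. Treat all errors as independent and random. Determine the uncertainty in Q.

1.43e+06

Let p = r^2·s = 6.31e+06. δp/p = √((2·δr/r)² + (1·δs/s)²) = √(0.0514 + 3.4e-05) = 0.227, so δp = 1.43e+06.
Q = p − d: δQ = √(δp² + δd²) = √(2.04e+12 + 1.44e+10) = 1.43e+06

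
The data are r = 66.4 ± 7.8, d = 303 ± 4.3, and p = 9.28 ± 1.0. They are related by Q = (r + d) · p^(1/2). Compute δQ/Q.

0.0590

Let u = r + d = 369. δu = √(δr² + δd²) = √(60.8 + 18.5) = 8.91, so δu/u = 0.0241.
Q is then a monomial in u, p:
δQ/Q = √((δu/u)² + (½·δp/p)²) = √(0.000581 + 0.00290) = 0.0590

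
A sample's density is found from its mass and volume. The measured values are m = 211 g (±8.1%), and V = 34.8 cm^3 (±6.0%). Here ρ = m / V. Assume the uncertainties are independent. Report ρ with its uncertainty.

Products/powers → add relative errors in quadrature, weighted by exponent:
  (1·δm/m)² = (1×0.0810)² = 0.00656;  (-1·δV/V)² = (-1×0.0600)² = 0.00360
δρ/ρ = √(0.0102) = 0.101
ρ = 6.06 g/cm^3, so δρ = 0.101 × 6.06 = 0.611 g/cm^3.

6.06 ± 0.611 g/cm^3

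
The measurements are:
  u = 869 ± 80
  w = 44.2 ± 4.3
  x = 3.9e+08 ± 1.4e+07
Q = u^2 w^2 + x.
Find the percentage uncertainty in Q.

21.2%

Let p = u^2·w^2 = 1.48e+09. δp/p = √((2·δu/u)² + (2·δw/w)²) = √(0.0339 + 0.0379) = 0.268, so δp = 3.95e+08.
Q = p + x: δQ = √(δp² + δx²) = √(1.56e+17 + 1.96e+14) = 3.95e+08
Q = 1.87e+09, so δQ/Q = 3.95e+08/1.87e+09 = 0.212.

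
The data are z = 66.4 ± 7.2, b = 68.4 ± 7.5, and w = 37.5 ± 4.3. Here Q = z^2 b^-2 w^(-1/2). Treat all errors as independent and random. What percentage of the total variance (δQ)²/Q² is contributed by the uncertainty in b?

(δQ/Q)² = (2·δz/z)² + (-2·δb/b)² + (−½·δw/w)²
  z term: (2×0.108)² = 0.0470
  b term: (-2×0.110)² = 0.0481
  w term: (-0.5×0.115)² = 0.00329
Total = 0.0984. Share from b = 0.0481/0.0984 = 0.489.

48.9%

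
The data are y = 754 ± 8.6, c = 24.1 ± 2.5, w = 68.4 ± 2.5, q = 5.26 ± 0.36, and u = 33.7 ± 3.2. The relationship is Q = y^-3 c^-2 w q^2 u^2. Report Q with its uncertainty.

Each factor contributes (exponent × relative error)² to (δQ/Q)²:
  (-3·δy/y)² = (-3×0.0114)² = 0.00117;  (-2·δc/c)² = (-2×0.104)² = 0.0430;  (1·δw/w)² = (1×0.0365)² = 0.00134;  (2·δq/q)² = (2×0.0684)² = 0.0187;  (2·δu/u)² = (2×0.0950)² = 0.0361
δQ/Q = √(0.100) = 0.317
Q = 8.63e-06, so δQ = 0.317 × 8.63e-06 = 2.73e-06.

(8.63 ± 2.73) × 10^-6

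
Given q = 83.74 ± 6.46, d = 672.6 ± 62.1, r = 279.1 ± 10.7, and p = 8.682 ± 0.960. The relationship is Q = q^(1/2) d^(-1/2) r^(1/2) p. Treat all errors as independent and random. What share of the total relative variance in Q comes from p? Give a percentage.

75.4%

(δQ/Q)² = (½·δq/q)² + (−½·δd/d)² + (½·δr/r)² + (1·δp/p)²
  q term: (0.5×0.0771)² = 0.00149
  d term: (-0.5×0.0923)² = 0.00213
  r term: (0.5×0.0383)² = 0.000367
  p term: (1×0.111)² = 0.0122
Total = 0.0162. Share from p = 0.0122/0.0162 = 0.754.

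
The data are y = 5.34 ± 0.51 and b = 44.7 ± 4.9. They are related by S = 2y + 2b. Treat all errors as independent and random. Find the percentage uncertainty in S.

Sums and differences: (δS)² = Σ (cᵢ δxᵢ)².
  (2·δy)² = 1.04;  (2·δb)² = 96.0
δS = √(97.1) = 9.85
S = 100, so δS/S = 9.85/100 = 0.0985.

9.85%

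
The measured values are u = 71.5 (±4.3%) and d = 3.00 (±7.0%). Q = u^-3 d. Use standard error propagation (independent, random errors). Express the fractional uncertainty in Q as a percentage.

14.7%

Products/powers → add relative errors in quadrature, weighted by exponent:
  (-3·δu/u)² = (-3×0.0430)² = 0.0166;  (1·δd/d)² = (1×0.0700)² = 0.00490
δQ/Q = √(0.0215) = 0.147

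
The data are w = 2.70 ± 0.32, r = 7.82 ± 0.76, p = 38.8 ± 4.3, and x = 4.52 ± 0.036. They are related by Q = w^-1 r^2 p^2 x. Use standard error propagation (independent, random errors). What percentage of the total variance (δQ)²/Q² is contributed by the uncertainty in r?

(δQ/Q)² = (-1·δw/w)² + (2·δr/r)² + (2·δp/p)² + (1·δx/x)²
  w term: (-1×0.119)² = 0.0140
  r term: (2×0.0972)² = 0.0378
  p term: (2×0.111)² = 0.0491
  x term: (1×0.00796)² = 6.34e-05
Total = 0.101. Share from r = 0.0378/0.101 = 0.374.

37.4%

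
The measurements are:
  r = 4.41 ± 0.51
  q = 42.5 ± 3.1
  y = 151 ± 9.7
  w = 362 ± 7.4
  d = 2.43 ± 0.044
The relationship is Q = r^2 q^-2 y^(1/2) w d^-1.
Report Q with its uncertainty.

Relative error in a monomial: (δQ/Q)² = Σ (nᵢ · δxᵢ/xᵢ)².
  (2·δr/r)² = (2×0.116)² = 0.0535;  (-2·δq/q)² = (-2×0.0729)² = 0.0213;  (½·δy/y)² = (0.5×0.0642)² = 0.00103;  (1·δw/w)² = (1×0.0204)² = 0.000418;  (-1·δd/d)² = (-1×0.0181)² = 0.000328
δQ/Q = √(0.0766) = 0.277
Q = 19.7, so δQ = 0.277 × 19.7 = 5.45.

19.7 ± 5.45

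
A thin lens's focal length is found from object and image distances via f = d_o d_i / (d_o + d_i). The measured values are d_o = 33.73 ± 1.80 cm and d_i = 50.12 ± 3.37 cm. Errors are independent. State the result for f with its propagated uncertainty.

20.16 ± 0.843 cm

∂f/∂d_o = (d_i/(d_o+d_i))² = 0.357;  ∂f/∂d_i = (d_o/(d_o+d_i))² = 0.162
δf = √((∂f/∂d_o · δd_o)² + (∂f/∂d_i · δd_i)²) = √(0.414 + 0.297) = 0.843 cm
f = 20.16 cm.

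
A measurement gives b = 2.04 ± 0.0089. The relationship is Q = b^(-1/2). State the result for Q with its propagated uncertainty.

Relative error in a monomial: (δQ/Q)² = Σ (nᵢ · δxᵢ/xᵢ)².
  (−½·δb/b)² = (-0.5×0.00436)² = 4.76e-06
δQ/Q = √(4.76e-06) = 0.00218
Q = 0.700, so δQ = 0.00218 × 0.700 = 0.00153.

0.700 ± 0.00153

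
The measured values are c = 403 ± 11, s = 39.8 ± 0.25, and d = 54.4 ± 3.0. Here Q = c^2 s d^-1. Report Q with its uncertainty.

Products/powers → add relative errors in quadrature, weighted by exponent:
  (2·δc/c)² = (2×0.0273)² = 0.00298;  (1·δs/s)² = (1×0.00628)² = 3.95e-05;  (-1·δd/d)² = (-1×0.0551)² = 0.00304
δQ/Q = √(0.00606) = 0.0779
Q = 1.19e+05, so δQ = 0.0779 × 1.19e+05 = 9250.

(1.19 ± 0.0925) × 10^5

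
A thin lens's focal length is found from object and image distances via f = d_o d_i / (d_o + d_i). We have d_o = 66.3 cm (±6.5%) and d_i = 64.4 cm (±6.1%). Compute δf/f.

∂f/∂d_o = (d_i/(d_o+d_i))² = 0.243;  ∂f/∂d_i = (d_o/(d_o+d_i))² = 0.257
δf = √((∂f/∂d_o · δd_o)² + (∂f/∂d_i · δd_i)²) = √(1.09 + 1.02) = 1.45 cm
f = 32.7 cm, so δf/f = 1.45/32.7 = 0.0445.

0.0445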